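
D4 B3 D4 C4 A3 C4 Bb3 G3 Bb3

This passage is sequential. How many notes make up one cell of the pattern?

Try groups of 3 (3 cells in 9 notes):
D4 B3 D4 | C4 A3 C4 | Bb3 G3 Bb3
That's a consistent down a 2nd shift per cell, and no other grouping gives one.

3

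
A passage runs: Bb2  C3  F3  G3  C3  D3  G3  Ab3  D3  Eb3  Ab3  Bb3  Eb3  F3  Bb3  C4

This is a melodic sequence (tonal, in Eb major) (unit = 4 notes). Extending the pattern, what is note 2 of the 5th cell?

Grouping in 4s, the 2nd note of each cell is C3, D3, Eb3, F3.
Each moves up a 2nd; the next is G3.

G3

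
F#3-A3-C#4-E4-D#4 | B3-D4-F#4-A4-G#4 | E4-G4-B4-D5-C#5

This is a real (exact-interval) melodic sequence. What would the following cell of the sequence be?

A4 C5 E5 G5 F#5

Taking 5-note groups, the heads are F#3, B3, E4: the pattern moves up a 4th.
Statement 4 starts on A4 and keeps the same exact contour: A4 C5 E5 G5 F#5.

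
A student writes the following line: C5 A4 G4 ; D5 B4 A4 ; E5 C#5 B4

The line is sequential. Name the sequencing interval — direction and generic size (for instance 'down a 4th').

With a 3-note motive the entries are C5, D5, E5, each up a 2nd from the previous.
From C5 to D5: up a 2nd.

up a 2nd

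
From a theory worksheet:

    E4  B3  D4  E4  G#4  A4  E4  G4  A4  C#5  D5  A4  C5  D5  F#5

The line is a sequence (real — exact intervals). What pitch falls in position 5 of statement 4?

B5

Grouping in 5s, the 5th note of each cell is G#4, C#5, F#5.
One more up a 4th gives B5.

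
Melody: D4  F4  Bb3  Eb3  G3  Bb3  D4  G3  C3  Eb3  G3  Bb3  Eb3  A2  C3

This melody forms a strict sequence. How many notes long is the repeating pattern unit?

5

15 notes total. Splitting into 3 groups of 5:
D4 F4 Bb3 Eb3 G3 | Bb3 D4 G3 C3 Eb3 | G3 Bb3 Eb3 A2 C3
Each cell is the previous one down a 3rd — so the unit is 5 notes.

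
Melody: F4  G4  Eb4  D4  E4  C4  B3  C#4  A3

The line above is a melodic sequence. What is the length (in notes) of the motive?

3

Try groups of 3 (3 cells in 9 notes):
F4 G4 Eb4 | D4 E4 C4 | B3 C#4 A3
Each cell is the previous one down a 3rd — so the unit is 3 notes.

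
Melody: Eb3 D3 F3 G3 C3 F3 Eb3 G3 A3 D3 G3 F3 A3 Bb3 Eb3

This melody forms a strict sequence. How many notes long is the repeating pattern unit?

There are 15 notes; a 5-note unit gives 3 cells:
Eb3 D3 F3 G3 C3 | F3 Eb3 G3 A3 D3 | G3 F3 A3 Bb3 Eb3
Every group is a transposition up a 2nd of the one before; no shorter unit works.

5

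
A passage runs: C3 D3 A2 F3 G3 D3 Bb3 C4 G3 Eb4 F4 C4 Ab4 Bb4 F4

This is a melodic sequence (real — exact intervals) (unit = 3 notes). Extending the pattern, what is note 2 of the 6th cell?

Grouping in 3s, the 2nd note of each cell is D3, G3, C4, F4, Bb4.
From Bb4, up a 4th gives Eb5.

Eb5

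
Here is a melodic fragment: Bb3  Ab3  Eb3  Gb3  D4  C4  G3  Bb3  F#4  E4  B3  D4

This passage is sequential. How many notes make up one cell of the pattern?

4

12 notes total. Splitting into 3 groups of 4:
Bb3 Ab3 Eb3 Gb3 | D4 C4 G3 Bb3 | F#4 E4 B3 D4
That's a consistent up a 3rd shift per cell, and no other grouping gives one.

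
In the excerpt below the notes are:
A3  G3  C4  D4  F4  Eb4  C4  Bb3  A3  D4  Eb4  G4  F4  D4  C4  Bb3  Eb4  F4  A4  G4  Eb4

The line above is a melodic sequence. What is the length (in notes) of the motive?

7

There are 21 notes; a 7-note unit gives 3 cells:
A3 G3 C4 D4 F4 Eb4 C4 | Bb3 A3 D4 Eb4 G4 F4 D4 | C4 Bb3 Eb4 F4 A4 G4 Eb4
Each cell is the previous one up a 2nd — so the unit is 7 notes.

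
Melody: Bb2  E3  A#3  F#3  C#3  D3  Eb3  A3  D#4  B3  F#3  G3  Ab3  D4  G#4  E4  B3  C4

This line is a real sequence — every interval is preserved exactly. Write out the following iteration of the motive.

Unit = 6 notes; the statements start on Bb2, Eb3, Ab3, moving up a 4th each time.
Statement 4 starts on Db4 and keeps the same exact contour: Db4 G4 C#5 A4 E4 F4.

Db4 G4 C#5 A4 E4 F4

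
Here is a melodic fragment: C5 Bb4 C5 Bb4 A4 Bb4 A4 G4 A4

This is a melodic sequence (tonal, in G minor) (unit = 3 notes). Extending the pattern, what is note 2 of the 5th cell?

Eb4

With 3-note cells, note 2 of each statement runs Bb4, A4, G4.
Each moves down a 2nd. Continuing: F4 → Eb4.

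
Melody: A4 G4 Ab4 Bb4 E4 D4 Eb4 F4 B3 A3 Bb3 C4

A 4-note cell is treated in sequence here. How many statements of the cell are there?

12 notes in groups of 4 gives 12/4 = 3 statements.
Starts: A4, E4, B3 — each down a 4th.

3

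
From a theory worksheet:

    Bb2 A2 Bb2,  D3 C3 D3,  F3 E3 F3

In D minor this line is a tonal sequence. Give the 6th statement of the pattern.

E4 D4 E4

With a 3-note motive the entries are Bb2, D3, F3, each up a 3rd from the previous.
Extending up a 3rd: A3 → C4 → E4.
So cell 6 is E4 D4 E4.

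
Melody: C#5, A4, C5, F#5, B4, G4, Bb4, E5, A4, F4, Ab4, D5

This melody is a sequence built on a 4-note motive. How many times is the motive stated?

12 notes in groups of 4 gives 12/4 = 3 statements.
Starts: C#5, B4, A4 — each down a 2nd.

3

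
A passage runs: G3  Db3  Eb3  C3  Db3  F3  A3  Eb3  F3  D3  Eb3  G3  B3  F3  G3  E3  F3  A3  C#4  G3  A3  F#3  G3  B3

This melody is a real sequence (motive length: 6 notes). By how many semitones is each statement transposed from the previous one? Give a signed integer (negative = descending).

With a 6-note motive the entries are G3, A3, B3, C#4, each up a 2nd from the previous.
Counting half-steps from G3 to A3: 2.

2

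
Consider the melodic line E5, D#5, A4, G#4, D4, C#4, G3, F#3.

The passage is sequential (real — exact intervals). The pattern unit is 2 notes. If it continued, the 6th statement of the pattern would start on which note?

F2

With a 2-note motive the entries are E5, A4, D4, G3, each down a 5th from the previous.
Extending the heads down a 5th: C3 → F2.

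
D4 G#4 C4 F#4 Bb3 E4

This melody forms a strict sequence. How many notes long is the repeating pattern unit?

6 notes total. Splitting into 3 groups of 2:
D4 G#4 | C4 F#4 | Bb3 E4
Every group is a transposition down a 2nd of the one before; no shorter unit works.

2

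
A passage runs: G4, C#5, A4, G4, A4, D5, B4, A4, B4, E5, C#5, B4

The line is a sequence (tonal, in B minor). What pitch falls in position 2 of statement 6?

With 4-note cells, note 2 of each statement runs C#5, D5, E5.
Carrying that up a 2nd forward: F#5 → G5 → A5.

A5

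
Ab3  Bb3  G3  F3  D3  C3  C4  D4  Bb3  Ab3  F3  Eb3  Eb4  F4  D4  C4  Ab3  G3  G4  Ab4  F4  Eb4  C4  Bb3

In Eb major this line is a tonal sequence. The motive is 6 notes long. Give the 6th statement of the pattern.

With a 6-note motive the entries are Ab3, C4, Eb4, G4, each up a 3rd from the previous.
Extending up a 3rd: Bb4 → D5.
From D5 the diatonic shape gives D5 Eb5 C5 Bb4 G4 F4.

D5 Eb5 C5 Bb4 G4 F4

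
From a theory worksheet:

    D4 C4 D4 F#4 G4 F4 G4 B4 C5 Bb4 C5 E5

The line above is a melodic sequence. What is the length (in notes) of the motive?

4

Try groups of 4 (3 cells in 12 notes):
D4 C4 D4 F#4 | G4 F4 G4 B4 | C5 Bb4 C5 E5
Each cell is the previous one up a 4th — so the unit is 4 notes.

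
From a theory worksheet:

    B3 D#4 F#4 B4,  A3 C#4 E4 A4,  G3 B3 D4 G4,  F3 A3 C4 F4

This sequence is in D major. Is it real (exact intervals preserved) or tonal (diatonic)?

real

Each cell has the same semitone pattern (4, 3, 5) — intervals are preserved exactly.
And D#4 lies outside D major, so the sequence is real rather than tonal.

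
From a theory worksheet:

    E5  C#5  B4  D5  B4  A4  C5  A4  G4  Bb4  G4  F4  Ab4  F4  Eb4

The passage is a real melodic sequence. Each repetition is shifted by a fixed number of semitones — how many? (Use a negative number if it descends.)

-2

Unit = 3 notes; the statements start on E5, D5, C5, Bb4, Ab4, moving down a 2nd each time.
E5 to D5 spans -2 semitones.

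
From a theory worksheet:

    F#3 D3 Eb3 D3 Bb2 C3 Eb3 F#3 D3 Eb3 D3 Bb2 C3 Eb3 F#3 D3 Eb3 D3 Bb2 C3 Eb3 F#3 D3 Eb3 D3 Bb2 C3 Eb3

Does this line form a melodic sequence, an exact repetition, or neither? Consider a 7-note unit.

Each 7-note cell is identical (F#3 D3 Eb3 D3 Bb2 C3 Eb3), restated at the same pitch.

repetition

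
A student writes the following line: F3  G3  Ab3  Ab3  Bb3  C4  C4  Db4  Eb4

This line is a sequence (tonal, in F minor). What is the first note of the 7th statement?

With a 3-note motive the entries are F3, Ab3, C4, each up a 3rd from the previous.
Continuing: Eb4 → G4 → Bb4 → Db5. Statement 7 starts on Db5.

Db5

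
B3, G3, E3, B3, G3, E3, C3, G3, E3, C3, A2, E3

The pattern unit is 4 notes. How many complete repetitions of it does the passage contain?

3

12 notes in groups of 4 gives 12/4 = 3 statements.
Starts: B3, G3, E3 — each down a 3rd.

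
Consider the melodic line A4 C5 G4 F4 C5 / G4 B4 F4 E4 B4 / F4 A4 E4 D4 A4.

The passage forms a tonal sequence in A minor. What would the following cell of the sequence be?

Taking 5-note groups, the heads are A4, G4, F4: the pattern moves down a 2nd.
So cell 4 is E4 G4 D4 C4 G4.

E4 G4 D4 C4 G4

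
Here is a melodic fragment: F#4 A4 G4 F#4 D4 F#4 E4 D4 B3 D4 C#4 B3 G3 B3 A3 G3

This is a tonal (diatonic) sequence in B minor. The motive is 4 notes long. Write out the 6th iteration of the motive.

C#3 E3 D3 C#3

With a 4-note motive the entries are F#4, D4, B3, G3, each down a 3rd from the previous.
Continuing the starts: E3 → C#3.
Statement 6 starts on C#3 and keeps the same diatonic contour: C#3 E3 D3 C#3.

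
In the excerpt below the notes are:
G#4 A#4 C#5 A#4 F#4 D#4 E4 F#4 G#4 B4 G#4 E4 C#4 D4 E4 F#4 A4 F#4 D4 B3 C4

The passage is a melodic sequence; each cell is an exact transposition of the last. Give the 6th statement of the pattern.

With a 7-note motive the entries are G#4, F#4, E4, each down a 2nd from the previous.
Extending down a 2nd: D4 → C4 → Bb3.
So cell 6 is Bb3 C4 Eb4 C4 Ab3 F3 Gb3.

Bb3 C4 Eb4 C4 Ab3 F3 Gb3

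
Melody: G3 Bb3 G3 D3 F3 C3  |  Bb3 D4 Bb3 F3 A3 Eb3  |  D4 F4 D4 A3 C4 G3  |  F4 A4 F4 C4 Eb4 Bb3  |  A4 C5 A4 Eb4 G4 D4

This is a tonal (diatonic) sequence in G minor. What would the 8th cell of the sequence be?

Unit = 6 notes; the statements start on G3, Bb3, D4, F4, A4, moving up a 3rd each time.
Extending up a 3rd: C5 → Eb5 → G5.
So cell 8 is G5 Bb5 G5 D5 F5 C5.

G5 Bb5 G5 D5 F5 C5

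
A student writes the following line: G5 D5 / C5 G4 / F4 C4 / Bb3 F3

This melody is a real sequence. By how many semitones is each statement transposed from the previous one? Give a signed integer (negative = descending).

-7

With a 2-note motive the entries are G5, C5, F4, Bb3, each down a 5th from the previous.
Counting half-steps from G5 to C5: -7.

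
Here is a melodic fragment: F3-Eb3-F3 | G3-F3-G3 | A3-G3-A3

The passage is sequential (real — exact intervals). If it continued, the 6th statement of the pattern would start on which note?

With a 3-note motive the entries are F3, G3, A3, each up a 2nd from the previous.
Continuing: B3 → C#4 → D#4. Statement 6 starts on D#4.

D#4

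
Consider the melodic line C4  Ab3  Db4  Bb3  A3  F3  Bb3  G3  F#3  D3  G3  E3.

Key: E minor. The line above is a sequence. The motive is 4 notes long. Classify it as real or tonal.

real

Each cell has the same semitone pattern (-4, 5, -3) — intervals are preserved exactly.
And Ab3 lies outside E minor, so the sequence is real rather than tonal.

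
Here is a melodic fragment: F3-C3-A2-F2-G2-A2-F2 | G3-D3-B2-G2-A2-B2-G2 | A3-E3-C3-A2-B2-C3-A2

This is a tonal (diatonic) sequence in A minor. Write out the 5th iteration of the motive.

The 7-note cells begin on F3, G3, A3 — each up a 2nd from the last.
Continuing the starts: B3 → C4.
From C4 the diatonic shape gives C4 G3 E3 C3 D3 E3 C3.

C4 G3 E3 C3 D3 E3 C3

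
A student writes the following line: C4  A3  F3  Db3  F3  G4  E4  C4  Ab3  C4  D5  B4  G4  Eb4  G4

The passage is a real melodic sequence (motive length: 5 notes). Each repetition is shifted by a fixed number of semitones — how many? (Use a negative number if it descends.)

7

Unit = 5 notes; the statements start on C4, G4, D5, moving up a 5th each time.
C4 to G4 spans +7 semitones.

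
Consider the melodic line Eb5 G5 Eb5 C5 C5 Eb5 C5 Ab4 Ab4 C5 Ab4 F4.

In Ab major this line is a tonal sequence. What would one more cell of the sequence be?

Taking 4-note groups, the heads are Eb5, C5, Ab4: the pattern moves down a 3rd.
So cell 4 is F4 Ab4 F4 Db4.

F4 Ab4 F4 Db4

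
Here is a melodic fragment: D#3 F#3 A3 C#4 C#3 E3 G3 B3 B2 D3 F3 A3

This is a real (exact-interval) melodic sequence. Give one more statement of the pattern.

A2 C3 Eb3 G3

The 4-note cells begin on D#3, C#3, B2 — each down a 2nd from the last.
Statement 4 starts on A2 and keeps the same exact contour: A2 C3 Eb3 G3.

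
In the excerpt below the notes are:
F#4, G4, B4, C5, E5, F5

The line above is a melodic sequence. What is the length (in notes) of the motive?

2

Try groups of 2 (3 cells in 6 notes):
F#4 G4 | B4 C5 | E5 F5
Each cell is the previous one up a 4th — so the unit is 2 notes.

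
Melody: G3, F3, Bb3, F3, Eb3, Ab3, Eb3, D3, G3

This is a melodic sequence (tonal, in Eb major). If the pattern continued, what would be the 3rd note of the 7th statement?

C3

The unit is 3 notes. Position-3 pitches of the 3 shown cells: Bb3, Ab3, G3.
Carrying that down a 2nd forward: F3 → Eb3 → D3 → C3.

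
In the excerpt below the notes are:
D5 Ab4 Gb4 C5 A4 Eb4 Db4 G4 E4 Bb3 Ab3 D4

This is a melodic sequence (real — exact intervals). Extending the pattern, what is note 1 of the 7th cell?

G#2

With 4-note cells, note 1 of each statement runs D5, A4, E4.
Extending down a 4th: B3 → F#3 → C#3 → G#2.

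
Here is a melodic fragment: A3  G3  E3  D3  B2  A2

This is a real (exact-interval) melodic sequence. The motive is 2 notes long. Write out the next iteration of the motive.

F#2 E2

Unit = 2 notes; the statements start on A3, E3, B2, moving down a 4th each time.
Statement 4 starts on F#2 and keeps the same exact contour: F#2 E2.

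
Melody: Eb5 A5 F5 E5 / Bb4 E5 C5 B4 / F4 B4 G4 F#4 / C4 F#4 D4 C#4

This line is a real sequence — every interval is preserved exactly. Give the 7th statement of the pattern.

Taking 4-note groups, the heads are Eb5, Bb4, F4, C4: the pattern moves down a 4th.
Continuing the starts: G3 → D3 → A2.
Statement 7 starts on A2 and keeps the same exact contour: A2 D#3 B2 A#2.

A2 D#3 B2 A#2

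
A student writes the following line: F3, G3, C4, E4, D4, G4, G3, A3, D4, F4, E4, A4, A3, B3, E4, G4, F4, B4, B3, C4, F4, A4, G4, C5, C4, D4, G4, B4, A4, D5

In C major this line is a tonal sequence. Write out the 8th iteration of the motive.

Unit = 6 notes; the statements start on F3, G3, A3, B3, C4, moving up a 2nd each time.
Extending up a 2nd: D4 → E4 → F4.
So cell 8 is F4 G4 C5 E5 D5 G5.

F4 G4 C5 E5 D5 G5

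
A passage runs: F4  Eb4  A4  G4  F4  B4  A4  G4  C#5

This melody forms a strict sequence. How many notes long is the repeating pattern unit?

9 notes total. Splitting into 3 groups of 3:
F4 Eb4 A4 | G4 F4 B4 | A4 G4 C#5
Every group is a transposition up a 2nd of the one before; no shorter unit works.

3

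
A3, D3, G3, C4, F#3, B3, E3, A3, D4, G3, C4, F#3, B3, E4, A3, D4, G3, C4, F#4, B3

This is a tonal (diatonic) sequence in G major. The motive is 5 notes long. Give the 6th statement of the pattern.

F#4 B3 E4 A4 D4

Taking 5-note groups, the heads are A3, B3, C4, D4: the pattern moves up a 2nd.
Carrying on: E4 → F#4.
Statement 6 starts on F#4 and keeps the same diatonic contour: F#4 B3 E4 A4 D4.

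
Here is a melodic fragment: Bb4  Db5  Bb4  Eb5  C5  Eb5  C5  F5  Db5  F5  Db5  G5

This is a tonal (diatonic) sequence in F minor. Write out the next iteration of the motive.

With a 4-note motive the entries are Bb4, C5, Db5, each up a 2nd from the previous.
So cell 4 is Eb5 G5 Eb5 Ab5.

Eb5 G5 Eb5 Ab5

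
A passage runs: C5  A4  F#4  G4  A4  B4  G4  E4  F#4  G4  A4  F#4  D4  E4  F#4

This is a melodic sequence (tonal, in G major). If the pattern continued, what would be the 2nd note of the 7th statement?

The unit is 5 notes. Position-2 pitches of the 3 shown cells: A4, G4, F#4.
Each moves down a 2nd. Continuing: E4 → D4 → C4 → B3.

B3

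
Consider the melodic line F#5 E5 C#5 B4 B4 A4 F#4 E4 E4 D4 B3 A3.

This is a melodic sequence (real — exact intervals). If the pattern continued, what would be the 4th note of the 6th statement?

Grouping in 4s, the 4th note of each cell is B4, E4, A3.
Carrying that down a 5th forward: D3 → G2 → C2.

C2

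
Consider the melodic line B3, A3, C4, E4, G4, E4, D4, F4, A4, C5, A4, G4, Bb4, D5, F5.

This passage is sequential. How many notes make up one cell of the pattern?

5

15 notes total. Splitting into 3 groups of 5:
B3 A3 C4 E4 G4 | E4 D4 F4 A4 C5 | A4 G4 Bb4 D5 F5
That's a consistent up a 4th shift per cell, and no other grouping gives one.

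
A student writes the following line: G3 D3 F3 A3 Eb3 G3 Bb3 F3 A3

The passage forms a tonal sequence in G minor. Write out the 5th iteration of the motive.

D4 A3 C4

The 3-note cells begin on G3, A3, Bb3 — each up a 2nd from the last.
Extending up a 2nd: C4 → D4.
From D4 the diatonic shape gives D4 A3 C4.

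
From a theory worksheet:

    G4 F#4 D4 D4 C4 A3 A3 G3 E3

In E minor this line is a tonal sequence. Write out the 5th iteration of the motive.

Unit = 3 notes; the statements start on G4, D4, A3, moving down a 4th each time.
Carrying on: E3 → B2.
Statement 5 starts on B2 and keeps the same diatonic contour: B2 A2 F#2.

B2 A2 F#2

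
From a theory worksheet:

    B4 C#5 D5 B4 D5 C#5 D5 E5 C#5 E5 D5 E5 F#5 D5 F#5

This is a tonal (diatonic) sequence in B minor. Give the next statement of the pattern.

E5 F#5 G5 E5 G5

Unit = 5 notes; the statements start on B4, C#5, D5, moving up a 2nd each time.
From E5 the diatonic shape gives E5 F#5 G5 E5 G5.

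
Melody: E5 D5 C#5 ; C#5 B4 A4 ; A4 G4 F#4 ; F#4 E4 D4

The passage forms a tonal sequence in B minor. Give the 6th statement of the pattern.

B3 A3 G3

The 3-note cells begin on E5, C#5, A4, F#4 — each down a 3rd from the last.
Continuing the starts: D4 → B3.
Statement 6 starts on B3 and keeps the same diatonic contour: B3 A3 G3.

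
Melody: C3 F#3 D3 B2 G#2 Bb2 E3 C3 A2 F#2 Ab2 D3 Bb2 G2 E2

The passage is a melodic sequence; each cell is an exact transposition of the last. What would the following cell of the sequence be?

The 5-note cells begin on C3, Bb2, Ab2 — each down a 2nd from the last.
From Gb2 the exact shape gives Gb2 C3 Ab2 F2 D2.

Gb2 C3 Ab2 F2 D2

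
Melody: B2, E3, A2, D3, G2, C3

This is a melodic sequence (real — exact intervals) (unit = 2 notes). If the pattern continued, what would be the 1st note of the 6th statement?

Db2

The unit is 2 notes. Position-1 pitches of the 3 shown cells: B2, A2, G2.
Carrying that down a 2nd forward: F2 → Eb2 → Db2.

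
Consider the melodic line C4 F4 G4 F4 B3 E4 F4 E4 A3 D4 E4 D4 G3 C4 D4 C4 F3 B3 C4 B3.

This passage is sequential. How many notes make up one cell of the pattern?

Try groups of 4 (5 cells in 20 notes):
C4 F4 G4 F4 | B3 E4 F4 E4 | A3 D4 E4 D4 | G3 C4 D4 C4 | F3 B3 C4 B3
Each cell is the previous one down a 2nd — so the unit is 4 notes.

4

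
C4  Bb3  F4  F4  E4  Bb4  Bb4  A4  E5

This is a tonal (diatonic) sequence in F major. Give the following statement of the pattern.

Unit = 3 notes; the statements start on C4, F4, Bb4, moving up a 4th each time.
So cell 4 is E5 D5 A5.

E5 D5 A5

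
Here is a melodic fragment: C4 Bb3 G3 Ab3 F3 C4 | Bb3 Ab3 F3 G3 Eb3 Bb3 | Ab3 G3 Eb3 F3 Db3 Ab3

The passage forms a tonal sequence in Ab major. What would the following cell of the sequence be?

Unit = 6 notes; the statements start on C4, Bb3, Ab3, moving down a 2nd each time.
So cell 4 is G3 F3 Db3 Eb3 C3 G3.

G3 F3 Db3 Eb3 C3 G3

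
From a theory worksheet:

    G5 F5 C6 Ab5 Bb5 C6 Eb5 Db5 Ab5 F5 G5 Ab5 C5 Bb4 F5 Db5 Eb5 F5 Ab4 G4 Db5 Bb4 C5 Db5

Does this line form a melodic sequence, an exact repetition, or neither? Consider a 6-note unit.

Each 6-note cell is the previous one transposed down a 3rd.

sequence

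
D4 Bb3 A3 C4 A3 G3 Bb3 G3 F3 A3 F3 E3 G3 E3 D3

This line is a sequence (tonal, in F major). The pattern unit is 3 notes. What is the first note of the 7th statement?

E3

The 3-note cells begin on D4, C4, Bb3, A3, G3 — each down a 2nd from the last.
Continuing: F3 → E3. Statement 7 starts on E3.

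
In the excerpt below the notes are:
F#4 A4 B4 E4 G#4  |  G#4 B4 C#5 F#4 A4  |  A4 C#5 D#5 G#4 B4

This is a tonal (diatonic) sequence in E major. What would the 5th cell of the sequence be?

C#5 E5 F#5 B4 D#5

Taking 5-note groups, the heads are F#4, G#4, A4: the pattern moves up a 2nd.
Carrying on: B4 → C#5.
From C#5 the diatonic shape gives C#5 E5 F#5 B4 D#5.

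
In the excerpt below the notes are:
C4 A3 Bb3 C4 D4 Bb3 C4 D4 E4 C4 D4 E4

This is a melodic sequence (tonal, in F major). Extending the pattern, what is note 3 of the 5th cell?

F4

With 4-note cells, note 3 of each statement runs Bb3, C4, D4.
Each moves up a 2nd. Continuing: E4 → F4.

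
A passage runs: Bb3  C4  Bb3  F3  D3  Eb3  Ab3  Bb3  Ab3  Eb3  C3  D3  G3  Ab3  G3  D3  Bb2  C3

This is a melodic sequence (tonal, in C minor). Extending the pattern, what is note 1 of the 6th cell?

The unit is 6 notes. Position-1 pitches of the 3 shown cells: Bb3, Ab3, G3.
Extending down a 2nd: F3 → Eb3 → D3.

D3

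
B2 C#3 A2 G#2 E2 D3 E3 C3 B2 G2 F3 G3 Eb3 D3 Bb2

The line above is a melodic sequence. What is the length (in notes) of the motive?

There are 15 notes; a 5-note unit gives 3 cells:
B2 C#3 A2 G#2 E2 | D3 E3 C3 B2 G2 | F3 G3 Eb3 D3 Bb2
That's a consistent up a 3rd shift per cell, and no other grouping gives one.

5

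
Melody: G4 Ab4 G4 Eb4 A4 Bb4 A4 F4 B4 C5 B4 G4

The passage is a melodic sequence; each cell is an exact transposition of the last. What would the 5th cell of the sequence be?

D#5 E5 D#5 B4

Unit = 4 notes; the statements start on G4, A4, B4, moving up a 2nd each time.
Carrying on: C#5 → D#5.
From D#5 the exact shape gives D#5 E5 D#5 B4.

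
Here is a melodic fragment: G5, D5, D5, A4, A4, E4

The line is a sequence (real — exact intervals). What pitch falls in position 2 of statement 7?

G#2

The unit is 2 notes. Position-2 pitches of the 3 shown cells: D5, A4, E4.
Each moves down a 4th. Continuing: B3 → F#3 → C#3 → G#2.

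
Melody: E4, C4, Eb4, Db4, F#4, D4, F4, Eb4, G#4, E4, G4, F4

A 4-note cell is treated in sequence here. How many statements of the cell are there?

12 notes in groups of 4 gives 12/4 = 3 statements.
Starts: E4, F#4, G#4 — each up a 2nd.

3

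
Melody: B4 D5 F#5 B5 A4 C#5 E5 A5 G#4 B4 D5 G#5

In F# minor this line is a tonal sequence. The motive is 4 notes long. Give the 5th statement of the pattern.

The 4-note cells begin on B4, A4, G#4 — each down a 2nd from the last.
Carrying on: F#4 → E4.
From E4 the diatonic shape gives E4 G#4 B4 E5.

E4 G#4 B4 E5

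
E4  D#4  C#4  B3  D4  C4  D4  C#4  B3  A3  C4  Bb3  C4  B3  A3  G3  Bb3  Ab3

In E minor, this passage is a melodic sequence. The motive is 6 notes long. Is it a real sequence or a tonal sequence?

real

Each cell has the same semitone pattern (-1, -2, -2, 3, -2) — intervals are preserved exactly.
And D#4 lies outside E minor, so the sequence is real rather than tonal.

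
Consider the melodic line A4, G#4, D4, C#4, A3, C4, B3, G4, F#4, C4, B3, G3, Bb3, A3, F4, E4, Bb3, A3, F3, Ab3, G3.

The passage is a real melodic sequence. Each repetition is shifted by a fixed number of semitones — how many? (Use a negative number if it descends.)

-2

With a 7-note motive the entries are A4, G4, F4, each down a 2nd from the previous.
A4 to G4 spans -2 semitones.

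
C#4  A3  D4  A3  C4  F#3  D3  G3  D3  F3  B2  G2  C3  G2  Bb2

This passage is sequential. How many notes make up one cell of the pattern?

There are 15 notes; a 5-note unit gives 3 cells:
C#4 A3 D4 A3 C4 | F#3 D3 G3 D3 F3 | B2 G2 C3 G2 Bb2
Each cell is the previous one down a 5th — so the unit is 5 notes.

5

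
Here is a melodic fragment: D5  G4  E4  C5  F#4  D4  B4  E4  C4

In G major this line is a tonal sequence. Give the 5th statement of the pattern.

The 3-note cells begin on D5, C5, B4 — each down a 2nd from the last.
Extending down a 2nd: A4 → G4.
So cell 5 is G4 C4 A3.

G4 C4 A3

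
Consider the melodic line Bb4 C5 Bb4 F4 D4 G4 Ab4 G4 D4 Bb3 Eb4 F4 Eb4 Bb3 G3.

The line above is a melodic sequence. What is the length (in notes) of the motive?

Try groups of 5 (3 cells in 15 notes):
Bb4 C5 Bb4 F4 D4 | G4 Ab4 G4 D4 Bb3 | Eb4 F4 Eb4 Bb3 G3
That's a consistent down a 3rd shift per cell, and no other grouping gives one.

5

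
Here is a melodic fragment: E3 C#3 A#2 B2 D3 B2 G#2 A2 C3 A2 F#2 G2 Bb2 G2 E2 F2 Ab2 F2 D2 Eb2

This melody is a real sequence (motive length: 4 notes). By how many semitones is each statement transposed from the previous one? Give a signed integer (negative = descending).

With a 4-note motive the entries are E3, D3, C3, Bb2, Ab2, each down a 2nd from the previous.
E3→D3 is 50 − 52 = -2 semitones.

-2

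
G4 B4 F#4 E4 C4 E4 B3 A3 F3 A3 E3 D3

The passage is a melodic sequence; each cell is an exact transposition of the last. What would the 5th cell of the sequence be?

Eb2 G2 D2 C2

Taking 4-note groups, the heads are G4, C4, F3: the pattern moves down a 5th.
Continuing the starts: Bb2 → Eb2.
Statement 5 starts on Eb2 and keeps the same exact contour: Eb2 G2 D2 C2.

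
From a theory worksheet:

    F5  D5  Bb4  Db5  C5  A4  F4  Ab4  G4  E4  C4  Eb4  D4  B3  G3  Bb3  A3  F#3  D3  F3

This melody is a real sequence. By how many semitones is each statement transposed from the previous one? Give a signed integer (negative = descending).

The 4-note cells begin on F5, C5, G4, D4, A3 — each down a 4th from the last.
F5→C5 is 72 − 77 = -5 semitones.

-5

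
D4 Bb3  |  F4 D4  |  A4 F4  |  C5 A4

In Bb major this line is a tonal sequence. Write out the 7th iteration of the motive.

Bb5 G5

With a 2-note motive the entries are D4, F4, A4, C5, each up a 3rd from the previous.
Continuing the starts: Eb5 → G5 → Bb5.
Statement 7 starts on Bb5 and keeps the same diatonic contour: Bb5 G5.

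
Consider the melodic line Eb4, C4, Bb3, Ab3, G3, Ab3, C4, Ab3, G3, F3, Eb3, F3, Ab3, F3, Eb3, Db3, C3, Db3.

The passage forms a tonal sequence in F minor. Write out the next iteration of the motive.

F3 Db3 C3 Bb2 Ab2 Bb2

The 6-note cells begin on Eb4, C4, Ab3 — each down a 3rd from the last.
So cell 4 is F3 Db3 C3 Bb2 Ab2 Bb2.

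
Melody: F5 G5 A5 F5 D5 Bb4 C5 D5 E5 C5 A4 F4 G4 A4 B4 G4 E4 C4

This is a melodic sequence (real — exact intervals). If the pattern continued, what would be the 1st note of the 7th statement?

B2

Grouping in 6s, the 1st note of each cell is F5, C5, G4.
Each moves down a 4th. Continuing: D4 → A3 → E3 → B2.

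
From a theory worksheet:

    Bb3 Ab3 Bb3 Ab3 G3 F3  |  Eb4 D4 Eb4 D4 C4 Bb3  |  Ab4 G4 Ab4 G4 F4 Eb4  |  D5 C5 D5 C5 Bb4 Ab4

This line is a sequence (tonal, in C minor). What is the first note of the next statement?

G5

Taking 6-note groups, the heads are Bb3, Eb4, Ab4, D5: the pattern moves up a 4th.
The next head, up a 4th from D5, is G5.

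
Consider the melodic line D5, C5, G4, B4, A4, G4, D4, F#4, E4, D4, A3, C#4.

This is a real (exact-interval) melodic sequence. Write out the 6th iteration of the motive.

C#3 B2 F#2 A#2

With a 4-note motive the entries are D5, A4, E4, each down a 4th from the previous.
Continuing the starts: B3 → F#3 → C#3.
So cell 6 is C#3 B2 F#2 A#2.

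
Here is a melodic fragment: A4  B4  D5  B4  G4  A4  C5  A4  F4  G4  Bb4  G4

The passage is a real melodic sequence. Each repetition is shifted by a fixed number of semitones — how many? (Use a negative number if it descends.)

-2

Taking 4-note groups, the heads are A4, G4, F4: the pattern moves down a 2nd.
Counting half-steps from A4 to G4: -2.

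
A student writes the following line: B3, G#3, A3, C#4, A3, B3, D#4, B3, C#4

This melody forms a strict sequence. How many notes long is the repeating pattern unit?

3

Try groups of 3 (3 cells in 9 notes):
B3 G#3 A3 | C#4 A3 B3 | D#4 B3 C#4
That's a consistent up a 2nd shift per cell, and no other grouping gives one.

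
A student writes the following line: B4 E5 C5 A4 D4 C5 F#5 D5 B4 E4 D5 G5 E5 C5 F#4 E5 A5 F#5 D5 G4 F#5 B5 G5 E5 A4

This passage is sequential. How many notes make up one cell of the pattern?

There are 25 notes; a 5-note unit gives 5 cells:
B4 E5 C5 A4 D4 | C5 F#5 D5 B4 E4 | D5 G5 E5 C5 F#4 | E5 A5 F#5 D5 G4 | F#5 B5 G5 E5 A4
That's a consistent up a 2nd shift per cell, and no other grouping gives one.

5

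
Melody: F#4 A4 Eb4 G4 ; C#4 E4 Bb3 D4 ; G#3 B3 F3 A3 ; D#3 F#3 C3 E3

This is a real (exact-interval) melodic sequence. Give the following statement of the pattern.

With a 4-note motive the entries are F#4, C#4, G#3, D#3, each down a 4th from the previous.
So cell 5 is A#2 C#3 G2 B2.

A#2 C#3 G2 B2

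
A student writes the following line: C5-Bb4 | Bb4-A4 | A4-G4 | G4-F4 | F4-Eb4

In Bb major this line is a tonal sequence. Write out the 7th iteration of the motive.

Taking 2-note groups, the heads are C5, Bb4, A4, G4, F4: the pattern moves down a 2nd.
Extending down a 2nd: Eb4 → D4.
So cell 7 is D4 C4.

D4 C4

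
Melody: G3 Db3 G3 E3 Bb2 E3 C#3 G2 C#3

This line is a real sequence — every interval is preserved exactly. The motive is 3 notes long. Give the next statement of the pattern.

A#2 E2 A#2

Unit = 3 notes; the statements start on G3, E3, C#3, moving down a 3rd each time.
From A#2 the exact shape gives A#2 E2 A#2.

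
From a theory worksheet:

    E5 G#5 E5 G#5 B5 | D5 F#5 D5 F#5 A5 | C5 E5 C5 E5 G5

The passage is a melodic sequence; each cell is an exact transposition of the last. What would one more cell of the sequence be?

Bb4 D5 Bb4 D5 F5

With a 5-note motive the entries are E5, D5, C5, each down a 2nd from the previous.
From Bb4 the exact shape gives Bb4 D5 Bb4 D5 F5.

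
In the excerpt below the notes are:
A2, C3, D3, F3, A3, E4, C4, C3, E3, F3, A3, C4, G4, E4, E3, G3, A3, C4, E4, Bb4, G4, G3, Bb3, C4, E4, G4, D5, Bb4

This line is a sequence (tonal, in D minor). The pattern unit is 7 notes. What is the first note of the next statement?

Bb3

Unit = 7 notes; the statements start on A2, C3, E3, G3, moving up a 3rd each time.
The next head, up a 3rd from G3, is Bb3.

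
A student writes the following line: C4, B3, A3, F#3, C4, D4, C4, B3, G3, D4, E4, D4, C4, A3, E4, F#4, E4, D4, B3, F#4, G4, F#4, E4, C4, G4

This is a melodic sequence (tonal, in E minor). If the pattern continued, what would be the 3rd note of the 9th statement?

B4

Grouping in 5s, the 3rd note of each cell is A3, B3, C4, D4, E4.
Extending up a 2nd: F#4 → G4 → A4 → B4.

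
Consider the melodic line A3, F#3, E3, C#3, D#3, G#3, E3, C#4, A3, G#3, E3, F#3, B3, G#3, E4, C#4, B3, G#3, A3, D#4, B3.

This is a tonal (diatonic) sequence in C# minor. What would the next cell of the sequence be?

G#4 E4 D#4 B3 C#4 F#4 D#4

Unit = 7 notes; the statements start on A3, C#4, E4, moving up a 3rd each time.
Statement 4 starts on G#4 and keeps the same diatonic contour: G#4 E4 D#4 B3 C#4 F#4 D#4.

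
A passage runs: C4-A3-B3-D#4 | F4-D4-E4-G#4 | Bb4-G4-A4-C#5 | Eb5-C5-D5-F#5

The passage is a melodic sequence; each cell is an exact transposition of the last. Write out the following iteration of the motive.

Unit = 4 notes; the statements start on C4, F4, Bb4, Eb5, moving up a 4th each time.
From Ab5 the exact shape gives Ab5 F5 G5 B5.

Ab5 F5 G5 B5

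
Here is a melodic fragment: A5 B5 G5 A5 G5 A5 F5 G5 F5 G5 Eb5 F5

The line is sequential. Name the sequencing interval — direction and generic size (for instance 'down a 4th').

With a 4-note motive the entries are A5, G5, F5, each down a 2nd from the previous.
From A5 to G5: down a 2nd.

down a 2nd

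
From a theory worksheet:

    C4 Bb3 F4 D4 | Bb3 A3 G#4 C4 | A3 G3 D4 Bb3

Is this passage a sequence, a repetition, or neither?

Note 3 of cell 2 is G#4; if this were a sequence it would be E4. No unit length gives a consistent transposition pattern.

neither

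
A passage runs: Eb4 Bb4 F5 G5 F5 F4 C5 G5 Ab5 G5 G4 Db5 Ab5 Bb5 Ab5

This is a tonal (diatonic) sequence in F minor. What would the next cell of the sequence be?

The 5-note cells begin on Eb4, F4, G4 — each up a 2nd from the last.
Statement 4 starts on Ab4 and keeps the same diatonic contour: Ab4 Eb5 Bb5 C6 Bb5.

Ab4 Eb5 Bb5 C6 Bb5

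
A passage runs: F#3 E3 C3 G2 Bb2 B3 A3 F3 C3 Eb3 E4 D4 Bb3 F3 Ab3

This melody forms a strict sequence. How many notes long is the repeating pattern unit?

5

15 notes total. Splitting into 3 groups of 5:
F#3 E3 C3 G2 Bb2 | B3 A3 F3 C3 Eb3 | E4 D4 Bb3 F3 Ab3
That's a consistent up a 4th shift per cell, and no other grouping gives one.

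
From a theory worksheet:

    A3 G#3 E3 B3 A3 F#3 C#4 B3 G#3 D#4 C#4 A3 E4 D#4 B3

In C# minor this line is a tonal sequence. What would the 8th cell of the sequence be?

Unit = 3 notes; the statements start on A3, B3, C#4, D#4, E4, moving up a 2nd each time.
Carrying on: F#4 → G#4 → A4.
From A4 the diatonic shape gives A4 G#4 E4.

A4 G#4 E4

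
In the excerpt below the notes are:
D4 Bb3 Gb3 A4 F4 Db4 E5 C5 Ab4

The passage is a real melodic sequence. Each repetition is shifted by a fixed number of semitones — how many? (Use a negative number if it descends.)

7

Unit = 3 notes; the statements start on D4, A4, E5, moving up a 5th each time.
Counting half-steps from D4 to A4: 7.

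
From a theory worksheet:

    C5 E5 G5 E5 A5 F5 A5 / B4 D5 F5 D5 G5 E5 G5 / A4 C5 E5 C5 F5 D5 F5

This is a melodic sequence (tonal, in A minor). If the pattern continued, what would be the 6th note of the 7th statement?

G4

With 7-note cells, note 6 of each statement runs F5, E5, D5.
Carrying that down a 2nd forward: C5 → B4 → A4 → G4.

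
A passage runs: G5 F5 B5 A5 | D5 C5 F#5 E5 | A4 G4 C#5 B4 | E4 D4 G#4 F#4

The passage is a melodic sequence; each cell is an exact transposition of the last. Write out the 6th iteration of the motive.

F#3 E3 A#3 G#3

The 4-note cells begin on G5, D5, A4, E4 — each down a 4th from the last.
Extending down a 4th: B3 → F#3.
Statement 6 starts on F#3 and keeps the same exact contour: F#3 E3 A#3 G#3.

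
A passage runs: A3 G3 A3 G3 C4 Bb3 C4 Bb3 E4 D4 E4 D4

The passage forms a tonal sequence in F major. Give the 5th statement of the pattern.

Bb4 A4 Bb4 A4

The 4-note cells begin on A3, C4, E4 — each up a 3rd from the last.
Continuing the starts: G4 → Bb4.
So cell 5 is Bb4 A4 Bb4 A4.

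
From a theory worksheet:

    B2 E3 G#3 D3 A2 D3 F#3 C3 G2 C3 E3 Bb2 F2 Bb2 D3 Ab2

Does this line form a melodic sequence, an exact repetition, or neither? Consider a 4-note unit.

sequence

Each 4-note cell is the previous one transposed down a 2nd.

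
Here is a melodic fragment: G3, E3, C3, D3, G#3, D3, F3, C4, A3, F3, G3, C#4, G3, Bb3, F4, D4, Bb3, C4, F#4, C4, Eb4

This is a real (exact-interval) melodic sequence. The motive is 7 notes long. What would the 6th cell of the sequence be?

Ab5 F5 Db5 Eb5 A5 Eb5 Gb5

Taking 7-note groups, the heads are G3, C4, F4: the pattern moves up a 4th.
Extending up a 4th: Bb4 → Eb5 → Ab5.
So cell 6 is Ab5 F5 Db5 Eb5 A5 Eb5 Gb5.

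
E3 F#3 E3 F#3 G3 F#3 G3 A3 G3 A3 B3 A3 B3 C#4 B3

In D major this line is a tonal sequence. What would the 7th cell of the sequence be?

Unit = 3 notes; the statements start on E3, F#3, G3, A3, B3, moving up a 2nd each time.
Extending up a 2nd: C#4 → D4.
Statement 7 starts on D4 and keeps the same diatonic contour: D4 E4 D4.

D4 E4 D4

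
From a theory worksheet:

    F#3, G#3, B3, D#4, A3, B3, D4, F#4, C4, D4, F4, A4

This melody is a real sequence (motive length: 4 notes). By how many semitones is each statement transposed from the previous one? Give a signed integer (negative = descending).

The 4-note cells begin on F#3, A3, C4 — each up a 3rd from the last.
F#3→A3 is 57 − 54 = 3 semitones.

3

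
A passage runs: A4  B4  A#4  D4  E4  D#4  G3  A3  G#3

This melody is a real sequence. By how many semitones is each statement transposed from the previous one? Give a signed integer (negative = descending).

-7

The 3-note cells begin on A4, D4, G3 — each down a 5th from the last.
A4 to D4 spans -7 semitones.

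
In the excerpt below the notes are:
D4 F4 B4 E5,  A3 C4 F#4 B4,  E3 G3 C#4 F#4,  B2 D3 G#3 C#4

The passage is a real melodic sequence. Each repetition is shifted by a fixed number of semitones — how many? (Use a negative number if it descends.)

-5

Taking 4-note groups, the heads are D4, A3, E3, B2: the pattern moves down a 4th.
Counting half-steps from D4 to A3: -5.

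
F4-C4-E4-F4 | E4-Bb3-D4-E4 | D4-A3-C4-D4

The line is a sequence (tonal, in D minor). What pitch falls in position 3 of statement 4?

Grouping in 4s, the 3rd note of each cell is E4, D4, C4.
From C4, down a 2nd gives Bb3.

Bb3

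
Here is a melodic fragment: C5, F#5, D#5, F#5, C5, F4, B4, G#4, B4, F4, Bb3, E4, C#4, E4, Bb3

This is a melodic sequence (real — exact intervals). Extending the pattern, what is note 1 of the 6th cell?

The unit is 5 notes. Position-1 pitches of the 3 shown cells: C5, F4, Bb3.
Each moves down a 5th. Continuing: Eb3 → Ab2 → Db2.

Db2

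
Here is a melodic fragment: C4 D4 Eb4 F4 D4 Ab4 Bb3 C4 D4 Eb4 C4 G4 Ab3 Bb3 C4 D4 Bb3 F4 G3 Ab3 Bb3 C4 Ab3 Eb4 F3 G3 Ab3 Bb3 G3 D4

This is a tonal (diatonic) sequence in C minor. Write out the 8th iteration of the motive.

C3 D3 Eb3 F3 D3 Ab3

The 6-note cells begin on C4, Bb3, Ab3, G3, F3 — each down a 2nd from the last.
Carrying on: Eb3 → D3 → C3.
From C3 the diatonic shape gives C3 D3 Eb3 F3 D3 Ab3.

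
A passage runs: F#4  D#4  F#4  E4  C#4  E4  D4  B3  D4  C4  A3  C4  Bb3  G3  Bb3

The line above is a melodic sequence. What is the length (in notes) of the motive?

3

Try groups of 3 (5 cells in 15 notes):
F#4 D#4 F#4 | E4 C#4 E4 | D4 B3 D4 | C4 A3 C4 | Bb3 G3 Bb3
Each cell is the previous one down a 2nd — so the unit is 3 notes.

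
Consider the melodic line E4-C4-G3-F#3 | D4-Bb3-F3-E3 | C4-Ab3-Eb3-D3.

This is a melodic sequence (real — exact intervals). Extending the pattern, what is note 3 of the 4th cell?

Db3

With 4-note cells, note 3 of each statement runs G3, F3, Eb3.
From Eb3, down a 2nd gives Db3.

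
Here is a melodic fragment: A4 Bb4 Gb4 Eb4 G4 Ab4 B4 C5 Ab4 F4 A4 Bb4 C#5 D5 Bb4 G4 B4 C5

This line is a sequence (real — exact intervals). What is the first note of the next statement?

D#5

With a 6-note motive the entries are A4, B4, C#5, each up a 2nd from the previous.
One more step up a 2nd gives D#5.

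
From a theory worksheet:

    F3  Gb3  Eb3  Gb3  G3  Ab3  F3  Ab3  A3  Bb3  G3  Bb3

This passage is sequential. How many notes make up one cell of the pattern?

12 notes total. Splitting into 3 groups of 4:
F3 Gb3 Eb3 Gb3 | G3 Ab3 F3 Ab3 | A3 Bb3 G3 Bb3
That's a consistent up a 2nd shift per cell, and no other grouping gives one.

4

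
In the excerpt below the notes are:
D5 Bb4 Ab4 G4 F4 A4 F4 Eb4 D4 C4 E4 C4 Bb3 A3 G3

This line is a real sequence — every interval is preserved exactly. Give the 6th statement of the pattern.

The 5-note cells begin on D5, A4, E4 — each down a 4th from the last.
Carrying on: B3 → F#3 → C#3.
Statement 6 starts on C#3 and keeps the same exact contour: C#3 A2 G2 F#2 E2.

C#3 A2 G2 F#2 E2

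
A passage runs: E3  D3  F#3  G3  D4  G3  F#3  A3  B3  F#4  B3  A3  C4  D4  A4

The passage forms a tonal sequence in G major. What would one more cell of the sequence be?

With a 5-note motive the entries are E3, G3, B3, each up a 3rd from the previous.
Statement 4 starts on D4 and keeps the same diatonic contour: D4 C4 E4 F#4 C5.

D4 C4 E4 F#4 C5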